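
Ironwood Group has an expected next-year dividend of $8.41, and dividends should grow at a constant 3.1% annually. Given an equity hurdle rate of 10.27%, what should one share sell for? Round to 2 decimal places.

$117.29

Gordon growth model: P₀ = D₁/(r − g), with D₁ = 8.41 given directly.
P₀ = 8.4100 / (0.1027 − 0.031) = 8.4100 / 0.0717 = 117.2943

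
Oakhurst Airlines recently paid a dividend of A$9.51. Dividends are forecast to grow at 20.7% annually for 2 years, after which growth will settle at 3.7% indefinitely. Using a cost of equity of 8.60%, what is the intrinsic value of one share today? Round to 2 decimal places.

A$270.93

Two-stage DDM. Project D₁…D_2 at 0.207, terminal growth 0.037, discount at r = 0.086.
D_1 = 11.4786
D_2 = 13.8546
Terminal value at t=2: TV = D_3/(r−g) = 14.3673/(0.086−0.037) = 293.2093
P₀ = 11.4786/(1+0.086)^1 + 13.8546/(1+0.086)^2 + 293.2093/(1+0.086)^2 = 270.9265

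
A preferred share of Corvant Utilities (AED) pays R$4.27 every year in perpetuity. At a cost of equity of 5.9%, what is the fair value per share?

Zero-growth DDM (perpetuity): P₀ = D/r = 4.27 / 0.059 = 72.3729

R$72.37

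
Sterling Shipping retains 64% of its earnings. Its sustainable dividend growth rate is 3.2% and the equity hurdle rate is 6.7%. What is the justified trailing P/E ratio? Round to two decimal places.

10.61

Payout ratio b = 1 − 0.64 = 0.36.
Justified trailing P/E = b(1+g)/(r−g) = 0.36×(1+0.032)/(0.067−0.032) = 10.6149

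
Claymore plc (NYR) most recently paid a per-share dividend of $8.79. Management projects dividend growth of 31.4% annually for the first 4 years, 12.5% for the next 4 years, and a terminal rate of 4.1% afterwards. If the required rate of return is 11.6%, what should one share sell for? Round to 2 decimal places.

$364.86

Three-stage DDM. Project D₁…D_8; terminal Gordon value at t=8 with g = 0.041; discount at r = 0.116.
D_1 = 11.5501
D_2 = 15.1768
D_3 = 19.9423
D_4 = 26.2042
D_5 = 29.4797
D_6 = 33.1646
D_7 = 37.3102
D_8 = 41.9740
TV_8 = 43.6949/(0.116−0.041) = 582.5992
P₀ = Σ Dₜ/(1+r)ᵗ + TV_8/(1+r)^8 = 364.8570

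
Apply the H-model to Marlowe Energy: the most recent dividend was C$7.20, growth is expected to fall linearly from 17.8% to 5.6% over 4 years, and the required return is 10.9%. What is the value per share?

H-model: P₀ = D₀[(1+g_L) + H(g_S−g_L)]/(r−g_L), with H = 4/2 = 2.
P₀ = 7.20 × [(1+0.056) + 2×(0.178−0.056)] / (0.109−0.056)
   = 7.20 × 1.3000 / 0.053 = 176.6038

C$176.60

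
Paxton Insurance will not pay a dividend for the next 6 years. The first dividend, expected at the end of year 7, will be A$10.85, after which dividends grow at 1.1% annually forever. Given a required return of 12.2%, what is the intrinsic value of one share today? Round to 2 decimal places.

A$48.99

Deferred-dividend DDM. At t=6 the remaining stream is a growing perpetuity with first payment D_7 = 10.85.
V_6 = D_7/(r−g) = 10.85/(0.122−0.011) = 97.7477
P₀ = V_6/(1+r)^6 = 97.7477/(1+0.122)^6 = 48.9948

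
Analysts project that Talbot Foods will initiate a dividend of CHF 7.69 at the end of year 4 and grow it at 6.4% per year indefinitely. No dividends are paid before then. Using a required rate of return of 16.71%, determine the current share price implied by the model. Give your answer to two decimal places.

CHF 46.92

Deferred-dividend DDM. At t=3 the remaining stream is a growing perpetuity with first payment D_4 = 7.69.
V_3 = D_4/(r−g) = 7.69/(0.1671−0.064) = 74.5878
P₀ = V_3/(1+r)^3 = 74.5878/(1+0.1671)^3 = 46.9184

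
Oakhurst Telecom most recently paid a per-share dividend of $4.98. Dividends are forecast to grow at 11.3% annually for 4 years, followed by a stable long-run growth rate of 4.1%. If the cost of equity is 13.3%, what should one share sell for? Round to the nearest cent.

$71.53

Two-stage DDM. Project D₁…D_4 at 0.113, terminal growth 0.041, discount at r = 0.133.
D_1 = 5.5427
D_2 = 6.1691
D_3 = 6.8662
D_4 = 7.6421
Terminal value at t=4: TV = D_5/(r−g) = 7.9554/(0.133−0.041) = 86.4715
P₀ = 5.5427/(1+0.133)^1 + 6.1691/(1+0.133)^2 + 6.8662/(1+0.133)^3 + 7.6421/(1+0.133)^4 + 86.4715/(1+0.133)^4 = 71.5314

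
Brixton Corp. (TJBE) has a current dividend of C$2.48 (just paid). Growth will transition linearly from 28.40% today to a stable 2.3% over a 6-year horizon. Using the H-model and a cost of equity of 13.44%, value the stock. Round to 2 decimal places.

C$40.21

H-model: P₀ = D₀[(1+g_L) + H(g_S−g_L)]/(r−g_L), with H = 6/2 = 3.
P₀ = 2.48 × [(1+0.023) + 3×(0.284−0.023)] / (0.1344−0.023)
   = 2.48 × 1.8060 / 0.1114 = 40.2054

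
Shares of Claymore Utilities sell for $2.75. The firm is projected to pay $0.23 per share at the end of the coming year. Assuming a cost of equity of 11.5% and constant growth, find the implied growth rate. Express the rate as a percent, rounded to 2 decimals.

From P₀ = D₁/(r − g), the implied growth is g = r − D₁/P₀.
g = 0.115 − 0.23/2.75 = 0.115 − 0.08364 = 0.03136

3.14%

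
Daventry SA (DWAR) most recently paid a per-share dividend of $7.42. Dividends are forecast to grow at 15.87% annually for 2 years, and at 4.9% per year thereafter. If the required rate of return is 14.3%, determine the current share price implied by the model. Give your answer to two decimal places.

$100.24

Two-stage DDM. Project D₁…D_2 at 0.1587, terminal growth 0.049, discount at r = 0.143.
D_1 = 8.5976
D_2 = 9.9620
Terminal value at t=2: TV = D_3/(r−g) = 10.4501/(0.143−0.049) = 111.1715
P₀ = 8.5976/(1+0.143)^1 + 9.9620/(1+0.143)^2 + 111.1715/(1+0.143)^2 = 100.2416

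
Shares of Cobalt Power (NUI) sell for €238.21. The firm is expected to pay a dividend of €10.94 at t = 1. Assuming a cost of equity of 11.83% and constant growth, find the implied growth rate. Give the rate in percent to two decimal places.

7.24%

From P₀ = D₁/(r − g), the implied growth is g = r − D₁/P₀.
g = 0.1183 − 10.94/238.21 = 0.1183 − 0.04593 = 0.07237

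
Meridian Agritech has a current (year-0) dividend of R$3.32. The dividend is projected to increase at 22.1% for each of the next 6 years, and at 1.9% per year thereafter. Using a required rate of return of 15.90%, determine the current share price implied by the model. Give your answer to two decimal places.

R$57.04

Two-stage DDM. Project D₁…D_6 at 0.221, terminal growth 0.019, discount at r = 0.159.
D_1 = 4.0537
D_2 = 4.9496
D_3 = 6.0435
D_4 = 7.3791
D_5 = 9.0098
D_6 = 11.0010
Terminal value at t=6: TV = D_7/(r−g) = 11.2100/(0.159−0.019) = 80.0715
P₀ = 4.0537/(1+0.159)^1 + 4.9496/(1+0.159)^2 + 6.0435/(1+0.159)^3 + 7.3791/(1+0.159)^4 + 9.0098/(1+0.159)^5 + 11.0010/(1+0.159)^6 + 80.0715/(1+0.159)^6 = 57.0358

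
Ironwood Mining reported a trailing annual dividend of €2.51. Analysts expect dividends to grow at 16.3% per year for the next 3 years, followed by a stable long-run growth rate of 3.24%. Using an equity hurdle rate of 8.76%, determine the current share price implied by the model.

Two-stage DDM. Project D₁…D_3 at 0.163, terminal growth 0.0324, discount at r = 0.0876.
D_1 = 2.9191
D_2 = 3.3949
D_3 = 3.9483
Terminal value at t=3: TV = D_4/(r−g) = 4.0763/(0.0876−0.0324) = 73.8451
P₀ = 2.9191/(1+0.0876)^1 + 3.3949/(1+0.0876)^2 + 3.9483/(1+0.0876)^3 + 73.8451/(1+0.0876)^3 = 66.0235

€66.02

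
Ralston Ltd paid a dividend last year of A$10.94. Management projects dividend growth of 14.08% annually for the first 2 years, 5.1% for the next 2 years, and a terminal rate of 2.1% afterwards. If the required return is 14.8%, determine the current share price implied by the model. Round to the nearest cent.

Three-stage DDM. Project D₁…D_4; terminal Gordon value at t=4 with g = 0.021; discount at r = 0.148.
D_1 = 12.4804
D_2 = 14.2376
D_3 = 14.9637
D_4 = 15.7269
TV_4 = 16.0571/(0.148−0.021) = 126.4340
P₀ = Σ Dₜ/(1+r)ᵗ + TV_4/(1+r)^4 = 113.4138

A$113.41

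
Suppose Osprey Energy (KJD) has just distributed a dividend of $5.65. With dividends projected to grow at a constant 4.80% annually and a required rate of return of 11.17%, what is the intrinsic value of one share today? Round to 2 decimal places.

Gordon growth model: P₀ = D₁/(r − g). D₁ = 5.65 × (1 + 0.048) = 5.9212.
P₀ = 5.9212 / (0.1117 − 0.048) = 5.9212 / 0.0637 = 92.9545

$92.95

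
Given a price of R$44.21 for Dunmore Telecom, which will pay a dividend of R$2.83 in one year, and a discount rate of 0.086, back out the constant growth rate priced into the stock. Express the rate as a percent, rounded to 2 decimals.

From P₀ = D₁/(r − g), the implied growth is g = r − D₁/P₀.
g = 0.086 − 2.83/44.21 = 0.086 − 0.06401 = 0.02199

2.20%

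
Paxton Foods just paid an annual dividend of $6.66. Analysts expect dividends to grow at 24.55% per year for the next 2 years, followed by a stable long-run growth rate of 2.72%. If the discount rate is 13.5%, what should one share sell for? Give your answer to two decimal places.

$91.75

Two-stage DDM. Project D₁…D_2 at 0.2455, terminal growth 0.0272, discount at r = 0.135.
D_1 = 8.2950
D_2 = 10.3315
Terminal value at t=2: TV = D_3/(r−g) = 10.6125/(0.135−0.0272) = 98.4460
P₀ = 8.2950/(1+0.135)^1 + 10.3315/(1+0.135)^2 + 98.4460/(1+0.135)^2 = 91.7482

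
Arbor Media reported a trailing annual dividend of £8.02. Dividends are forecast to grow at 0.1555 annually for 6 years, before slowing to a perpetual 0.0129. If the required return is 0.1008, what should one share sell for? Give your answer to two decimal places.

Two-stage DDM. Project D₁…D_6 at 0.1555, terminal growth 0.0129, discount at r = 0.1008.
D_1 = 9.2671
D_2 = 10.7081
D_3 = 12.3733
D_4 = 14.2973
D_5 = 16.5205
D_6 = 19.0895
Terminal value at t=6: TV = D_7/(r−g) = 19.3357/(0.1008−0.0129) = 219.9742
P₀ = 9.2671/(1+0.1008)^1 + 10.7081/(1+0.1008)^2 + 12.3733/(1+0.1008)^3 + 14.2973/(1+0.1008)^4 + 16.5205/(1+0.1008)^5 + 19.0895/(1+0.1008)^6 + 219.9742/(1+0.1008)^6 = 180.8468

£180.85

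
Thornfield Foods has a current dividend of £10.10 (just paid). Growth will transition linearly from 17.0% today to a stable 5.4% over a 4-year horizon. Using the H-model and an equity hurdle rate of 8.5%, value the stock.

H-model: P₀ = D₀[(1+g_L) + H(g_S−g_L)]/(r−g_L), with H = 4/2 = 2.
P₀ = 10.10 × [(1+0.054) + 2×(0.17−0.054)] / (0.085−0.054)
   = 10.10 × 1.2860 / 0.031 = 418.9871

£418.99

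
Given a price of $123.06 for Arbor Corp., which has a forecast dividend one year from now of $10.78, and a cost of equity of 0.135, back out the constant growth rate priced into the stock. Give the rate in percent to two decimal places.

From P₀ = D₁/(r − g), the implied growth is g = r − D₁/P₀.
g = 0.135 − 10.78/123.06 = 0.135 − 0.08760 = 0.04740

4.74%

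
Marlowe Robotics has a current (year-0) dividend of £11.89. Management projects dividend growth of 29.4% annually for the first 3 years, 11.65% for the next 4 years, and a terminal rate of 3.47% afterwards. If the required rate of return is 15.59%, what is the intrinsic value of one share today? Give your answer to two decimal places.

Three-stage DDM. Project D₁…D_7; terminal Gordon value at t=7 with g = 0.0347; discount at r = 0.1559.
D_1 = 15.3857
D_2 = 19.9090
D_3 = 25.7623
D_4 = 28.7636
D_5 = 32.1146
D_6 = 35.8559
D_7 = 40.0331
TV_7 = 41.4223/(0.1559−0.0347) = 341.7680
P₀ = Σ Dₜ/(1+r)ᵗ + TV_7/(1+r)^7 = 230.0836

£230.08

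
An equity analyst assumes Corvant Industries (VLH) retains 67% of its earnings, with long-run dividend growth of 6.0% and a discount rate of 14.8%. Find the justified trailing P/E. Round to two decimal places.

3.97

Payout ratio b = 1 − 0.67 = 0.33.
Justified trailing P/E = b(1+g)/(r−g) = 0.33×(1+0.06)/(0.148−0.06) = 3.9750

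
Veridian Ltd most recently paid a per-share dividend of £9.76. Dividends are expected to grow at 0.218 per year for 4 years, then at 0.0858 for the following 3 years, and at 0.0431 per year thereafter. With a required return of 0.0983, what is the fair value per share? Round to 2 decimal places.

Three-stage DDM. Project D₁…D_7; terminal Gordon value at t=7 with g = 0.0431; discount at r = 0.0983.
D_1 = 11.8877
D_2 = 14.4792
D_3 = 17.6357
D_4 = 21.4802
D_5 = 23.3232
D_6 = 25.3244
D_7 = 27.4972
TV_7 = 28.6823/(0.0983−0.0431) = 519.6074
P₀ = Σ Dₜ/(1+r)ᵗ + TV_7/(1+r)^7 = 363.7307

£363.73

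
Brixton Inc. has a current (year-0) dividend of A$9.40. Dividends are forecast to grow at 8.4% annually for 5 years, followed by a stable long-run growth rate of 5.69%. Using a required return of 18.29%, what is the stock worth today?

Two-stage DDM. Project D₁…D_5 at 0.084, terminal growth 0.0569, discount at r = 0.1829.
D_1 = 10.1896
D_2 = 11.0455
D_3 = 11.9734
D_4 = 12.9791
D_5 = 14.0694
Terminal value at t=5: TV = D_6/(r−g) = 14.8699/(0.1829−0.0569) = 118.0151
P₀ = 10.1896/(1+0.1829)^1 + 11.0455/(1+0.1829)^2 + 11.9734/(1+0.1829)^3 + 12.9791/(1+0.1829)^4 + 14.0694/(1+0.1829)^5 + 118.0151/(1+0.1829)^5 = 87.4020

A$87.40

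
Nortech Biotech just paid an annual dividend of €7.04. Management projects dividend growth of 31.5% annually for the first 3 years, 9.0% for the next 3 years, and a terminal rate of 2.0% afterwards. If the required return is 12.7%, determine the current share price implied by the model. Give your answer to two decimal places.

€156.83

Three-stage DDM. Project D₁…D_6; terminal Gordon value at t=6 with g = 0.02; discount at r = 0.127.
D_1 = 9.2576
D_2 = 12.1737
D_3 = 16.0085
D_4 = 17.4492
D_5 = 19.0197
D_6 = 20.7314
TV_6 = 21.1461/(0.127−0.02) = 197.6268
P₀ = Σ Dₜ/(1+r)ᵗ + TV_6/(1+r)^6 = 156.8279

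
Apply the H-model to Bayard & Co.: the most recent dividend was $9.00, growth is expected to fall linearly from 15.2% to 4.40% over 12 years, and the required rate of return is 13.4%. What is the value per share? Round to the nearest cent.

H-model: P₀ = D₀[(1+g_L) + H(g_S−g_L)]/(r−g_L), with H = 12/2 = 6.
P₀ = 9.00 × [(1+0.044) + 6×(0.152−0.044)] / (0.134−0.044)
   = 9.00 × 1.6920 / 0.09 = 169.2000

$169.20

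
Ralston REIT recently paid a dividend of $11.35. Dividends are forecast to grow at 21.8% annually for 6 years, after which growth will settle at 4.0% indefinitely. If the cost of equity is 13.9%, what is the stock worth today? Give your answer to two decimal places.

Two-stage DDM. Project D₁…D_6 at 0.218, terminal growth 0.04, discount at r = 0.139.
D_1 = 13.8243
D_2 = 16.8380
D_3 = 20.5087
D_4 = 24.9796
D_5 = 30.4251
D_6 = 37.0578
Terminal value at t=6: TV = D_7/(r−g) = 38.5401/(0.139−0.04) = 389.2940
P₀ = 13.8243/(1+0.139)^1 + 16.8380/(1+0.139)^2 + 20.5087/(1+0.139)^3 + 24.9796/(1+0.139)^4 + 30.4251/(1+0.139)^5 + 37.0578/(1+0.139)^6 + 389.2940/(1+0.139)^6 = 264.9744

$264.97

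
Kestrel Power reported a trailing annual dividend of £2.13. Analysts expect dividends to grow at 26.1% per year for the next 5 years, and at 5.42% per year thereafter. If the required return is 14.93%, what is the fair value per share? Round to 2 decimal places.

Two-stage DDM. Project D₁…D_5 at 0.261, terminal growth 0.0542, discount at r = 0.1493.
D_1 = 2.6859
D_2 = 3.3870
D_3 = 4.2710
D_4 = 5.3857
D_5 = 6.7913
Terminal value at t=5: TV = D_6/(r−g) = 7.1594/(0.1493−0.0542) = 75.2831
P₀ = 2.6859/(1+0.1493)^1 + 3.3870/(1+0.1493)^2 + 4.2710/(1+0.1493)^3 + 5.3857/(1+0.1493)^4 + 6.7913/(1+0.1493)^5 + 75.2831/(1+0.1493)^5 = 51.7312

£51.73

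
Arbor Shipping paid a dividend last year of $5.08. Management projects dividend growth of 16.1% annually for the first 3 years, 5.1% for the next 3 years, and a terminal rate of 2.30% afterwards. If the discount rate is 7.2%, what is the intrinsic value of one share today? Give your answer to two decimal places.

$163.49

Three-stage DDM. Project D₁…D_6; terminal Gordon value at t=6 with g = 0.023; discount at r = 0.072.
D_1 = 5.8979
D_2 = 6.8474
D_3 = 7.9499
D_4 = 8.3553
D_5 = 8.7814
D_6 = 9.2293
TV_6 = 9.4416/(0.072−0.023) = 192.6851
P₀ = Σ Dₜ/(1+r)ᵗ + TV_6/(1+r)^6 = 163.4881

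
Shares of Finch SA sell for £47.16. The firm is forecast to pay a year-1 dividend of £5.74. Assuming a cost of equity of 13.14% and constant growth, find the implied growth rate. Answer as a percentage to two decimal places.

From P₀ = D₁/(r − g), the implied growth is g = r − D₁/P₀.
g = 0.1314 − 5.74/47.16 = 0.1314 − 0.12171 = 0.00969

0.97%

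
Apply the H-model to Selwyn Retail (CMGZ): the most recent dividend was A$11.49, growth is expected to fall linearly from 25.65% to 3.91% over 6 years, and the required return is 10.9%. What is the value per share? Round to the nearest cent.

H-model: P₀ = D₀[(1+g_L) + H(g_S−g_L)]/(r−g_L), with H = 6/2 = 3.
P₀ = 11.49 × [(1+0.0391) + 3×(0.2565−0.0391)] / (0.109−0.0391)
   = 11.49 × 1.6913 / 0.0699 = 278.0120

A$278.01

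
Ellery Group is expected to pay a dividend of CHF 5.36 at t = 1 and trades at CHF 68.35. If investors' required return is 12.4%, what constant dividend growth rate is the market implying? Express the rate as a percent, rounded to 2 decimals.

4.56%

From P₀ = D₁/(r − g), the implied growth is g = r − D₁/P₀.
g = 0.124 − 5.36/68.35 = 0.124 − 0.07842 = 0.04558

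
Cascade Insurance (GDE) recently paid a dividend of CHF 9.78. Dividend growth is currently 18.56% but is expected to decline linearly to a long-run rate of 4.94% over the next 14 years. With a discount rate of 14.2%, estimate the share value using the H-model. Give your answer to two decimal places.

H-model: P₀ = D₀[(1+g_L) + H(g_S−g_L)]/(r−g_L), with H = 14/2 = 7.
P₀ = 9.78 × [(1+0.0494) + 7×(0.1856−0.0494)] / (0.142−0.0494)
   = 9.78 × 2.0028 / 0.0926 = 211.5268

CHF 211.53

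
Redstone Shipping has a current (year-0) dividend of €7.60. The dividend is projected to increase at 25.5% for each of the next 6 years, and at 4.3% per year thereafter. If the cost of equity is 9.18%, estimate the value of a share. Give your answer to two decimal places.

Two-stage DDM. Project D₁…D_6 at 0.255, terminal growth 0.043, discount at r = 0.0918.
D_1 = 9.5380
D_2 = 11.9702
D_3 = 15.0226
D_4 = 18.8533
D_5 = 23.6610
D_6 = 29.6945
Terminal value at t=6: TV = D_7/(r−g) = 30.9714/(0.0918−0.043) = 634.6590
P₀ = 9.5380/(1+0.0918)^1 + 11.9702/(1+0.0918)^2 + 15.0226/(1+0.0918)^3 + 18.8533/(1+0.0918)^4 + 23.6610/(1+0.0918)^5 + 29.6945/(1+0.0918)^6 + 634.6590/(1+0.0918)^6 = 451.0707

€451.07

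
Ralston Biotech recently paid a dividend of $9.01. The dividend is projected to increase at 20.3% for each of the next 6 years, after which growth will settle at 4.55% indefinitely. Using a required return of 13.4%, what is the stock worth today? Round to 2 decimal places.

Two-stage DDM. Project D₁…D_6 at 0.203, terminal growth 0.0455, discount at r = 0.134.
D_1 = 10.8390
D_2 = 13.0394
D_3 = 15.6863
D_4 = 18.8707
D_5 = 22.7014
D_6 = 27.3098
Terminal value at t=6: TV = D_7/(r−g) = 28.5524/(0.134−0.0455) = 322.6260
P₀ = 10.8390/(1+0.134)^1 + 13.0394/(1+0.134)^2 + 15.6863/(1+0.134)^3 + 18.8707/(1+0.134)^4 + 22.7014/(1+0.134)^5 + 27.3098/(1+0.134)^6 + 322.6260/(1+0.134)^6 = 218.5264

$218.53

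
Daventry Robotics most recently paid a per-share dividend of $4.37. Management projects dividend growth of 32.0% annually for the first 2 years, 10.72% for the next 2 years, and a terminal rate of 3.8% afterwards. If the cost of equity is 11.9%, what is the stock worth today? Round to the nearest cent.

$99.50

Three-stage DDM. Project D₁…D_4; terminal Gordon value at t=4 with g = 0.038; discount at r = 0.119.
D_1 = 5.7684
D_2 = 7.6143
D_3 = 8.4305
D_4 = 9.3343
TV_4 = 9.6890/(0.119−0.038) = 119.6172
P₀ = Σ Dₜ/(1+r)ᵗ + TV_4/(1+r)^4 = 99.4970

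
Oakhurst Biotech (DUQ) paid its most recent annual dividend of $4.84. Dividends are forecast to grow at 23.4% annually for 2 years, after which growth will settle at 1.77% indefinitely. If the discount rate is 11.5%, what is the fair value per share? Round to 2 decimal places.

Two-stage DDM. Project D₁…D_2 at 0.234, terminal growth 0.0177, discount at r = 0.115.
D_1 = 5.9726
D_2 = 7.3701
Terminal value at t=2: TV = D_3/(r−g) = 7.5006/(0.115−0.0177) = 77.0873
P₀ = 5.9726/(1+0.115)^1 + 7.3701/(1+0.115)^2 + 77.0873/(1+0.115)^2 = 73.2907

$73.29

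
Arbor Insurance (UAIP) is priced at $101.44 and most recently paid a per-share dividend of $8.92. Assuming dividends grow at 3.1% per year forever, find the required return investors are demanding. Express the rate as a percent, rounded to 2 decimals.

12.17%

Rearranging the constant-growth DDM: r = D₁/P₀ + g.
D₁ = 8.92 × (1 + 0.031) = 9.1965.
r = 9.1965 / 101.44 + 0.031 = 0.09066 + 0.031 = 0.12166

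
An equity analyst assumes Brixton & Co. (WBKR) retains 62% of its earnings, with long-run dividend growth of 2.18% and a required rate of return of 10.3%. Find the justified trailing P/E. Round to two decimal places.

Payout ratio b = 1 − 0.62 = 0.38.
Justified trailing P/E = b(1+g)/(r−g) = 0.38×(1+0.0218)/(0.103−0.0218) = 4.7818

4.78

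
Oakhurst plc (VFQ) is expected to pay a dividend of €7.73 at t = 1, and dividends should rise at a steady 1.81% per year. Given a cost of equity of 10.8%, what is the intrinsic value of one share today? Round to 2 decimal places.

€85.98

Gordon growth model: P₀ = D₁/(r − g), with D₁ = 7.73 given directly.
P₀ = 7.7300 / (0.108 − 0.0181) = 7.7300 / 0.0899 = 85.9844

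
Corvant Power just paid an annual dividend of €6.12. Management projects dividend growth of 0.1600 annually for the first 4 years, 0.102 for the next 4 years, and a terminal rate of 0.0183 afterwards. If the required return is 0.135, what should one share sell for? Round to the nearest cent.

€102.46

Three-stage DDM. Project D₁…D_8; terminal Gordon value at t=8 with g = 0.0183; discount at r = 0.135.
D_1 = 7.0992
D_2 = 8.2351
D_3 = 9.5527
D_4 = 11.0811
D_5 = 12.2114
D_6 = 13.4569
D_7 = 14.8296
D_8 = 16.3422
TV_8 = 16.6412/(0.135−0.0183) = 142.5984
P₀ = Σ Dₜ/(1+r)ᵗ + TV_8/(1+r)^8 = 102.4597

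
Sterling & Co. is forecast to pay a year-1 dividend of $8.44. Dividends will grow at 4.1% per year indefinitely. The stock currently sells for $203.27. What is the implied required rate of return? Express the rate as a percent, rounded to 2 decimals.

Rearranging the constant-growth DDM: r = D₁/P₀ + g.
r = 8.4400 / 203.27 + 0.041 = 0.04152 + 0.041 = 0.08252

8.25%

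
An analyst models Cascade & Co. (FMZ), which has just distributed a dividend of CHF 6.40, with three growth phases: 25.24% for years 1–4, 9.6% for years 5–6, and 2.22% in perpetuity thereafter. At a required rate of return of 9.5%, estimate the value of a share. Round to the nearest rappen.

CHF 212.22

Three-stage DDM. Project D₁…D_6; terminal Gordon value at t=6 with g = 0.0222; discount at r = 0.095.
D_1 = 8.0154
D_2 = 10.0384
D_3 = 12.5721
D_4 = 15.7453
D_5 = 17.2569
D_6 = 18.9136
TV_6 = 19.3334/(0.095−0.0222) = 265.5693
P₀ = Σ Dₜ/(1+r)ᵗ + TV_6/(1+r)^6 = 212.2151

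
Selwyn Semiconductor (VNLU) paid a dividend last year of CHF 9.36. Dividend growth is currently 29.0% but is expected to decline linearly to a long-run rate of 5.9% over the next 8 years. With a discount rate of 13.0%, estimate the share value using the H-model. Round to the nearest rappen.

H-model: P₀ = D₀[(1+g_L) + H(g_S−g_L)]/(r−g_L), with H = 8/2 = 4.
P₀ = 9.36 × [(1+0.059) + 4×(0.29−0.059)] / (0.13−0.059)
   = 9.36 × 1.9830 / 0.071 = 261.4208

CHF 261.42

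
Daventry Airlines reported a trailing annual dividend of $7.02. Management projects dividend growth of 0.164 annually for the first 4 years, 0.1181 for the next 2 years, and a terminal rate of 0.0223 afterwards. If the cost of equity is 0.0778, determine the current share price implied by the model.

Three-stage DDM. Project D₁…D_6; terminal Gordon value at t=6 with g = 0.0223; discount at r = 0.0778.
D_1 = 8.1713
D_2 = 9.5114
D_3 = 11.0712
D_4 = 12.8869
D_5 = 14.4089
D_6 = 16.1105
TV_6 = 16.4698/(0.0778−0.0223) = 296.7534
P₀ = Σ Dₜ/(1+r)ᵗ + TV_6/(1+r)^6 = 243.6530

$243.65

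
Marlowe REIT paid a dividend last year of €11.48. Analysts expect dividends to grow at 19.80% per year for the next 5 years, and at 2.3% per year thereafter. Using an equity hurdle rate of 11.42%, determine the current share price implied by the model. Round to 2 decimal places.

Two-stage DDM. Project D₁…D_5 at 0.198, terminal growth 0.023, discount at r = 0.1142.
D_1 = 13.7530
D_2 = 16.4761
D_3 = 19.7384
D_4 = 23.6466
D_5 = 28.3287
Terminal value at t=5: TV = D_6/(r−g) = 28.9802/(0.1142−0.023) = 317.7655
P₀ = 13.7530/(1+0.1142)^1 + 16.4761/(1+0.1142)^2 + 19.7384/(1+0.1142)^3 + 23.6466/(1+0.1142)^4 + 28.3287/(1+0.1142)^5 + 317.7655/(1+0.1142)^5 = 256.7764

€256.78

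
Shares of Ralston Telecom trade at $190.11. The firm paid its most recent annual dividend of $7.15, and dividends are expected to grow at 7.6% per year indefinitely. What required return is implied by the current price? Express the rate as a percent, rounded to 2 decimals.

Rearranging the constant-growth DDM: r = D₁/P₀ + g.
D₁ = 7.15 × (1 + 0.076) = 7.6934.
r = 7.6934 / 190.11 + 0.076 = 0.04047 + 0.076 = 0.11647

11.65%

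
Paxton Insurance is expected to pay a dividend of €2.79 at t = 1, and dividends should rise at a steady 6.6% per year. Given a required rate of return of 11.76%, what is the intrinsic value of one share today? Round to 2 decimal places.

Gordon growth model: P₀ = D₁/(r − g), with D₁ = 2.79 given directly.
P₀ = 2.7900 / (0.1176 − 0.066) = 2.7900 / 0.0516 = 54.0698

€54.07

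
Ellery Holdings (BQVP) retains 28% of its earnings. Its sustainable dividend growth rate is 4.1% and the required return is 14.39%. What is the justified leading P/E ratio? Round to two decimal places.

Payout ratio b = 1 − 0.28 = 0.72.
Justified leading P/E = b/(r−g) = 0.72/(0.1439−0.041) = 6.9971

7.00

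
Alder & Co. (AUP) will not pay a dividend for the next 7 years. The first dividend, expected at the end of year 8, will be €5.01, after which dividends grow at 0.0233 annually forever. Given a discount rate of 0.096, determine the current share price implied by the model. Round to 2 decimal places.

€36.28

Deferred-dividend DDM. At t=7 the remaining stream is a growing perpetuity with first payment D_8 = 5.01.
V_7 = D_8/(r−g) = 5.01/(0.096−0.0233) = 68.9133
P₀ = V_7/(1+r)^7 = 68.9133/(1+0.096)^7 = 36.2768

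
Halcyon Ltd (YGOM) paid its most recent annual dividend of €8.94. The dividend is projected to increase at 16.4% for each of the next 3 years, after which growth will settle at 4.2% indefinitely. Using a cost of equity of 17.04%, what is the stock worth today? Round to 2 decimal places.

€97.89

Two-stage DDM. Project D₁…D_3 at 0.164, terminal growth 0.042, discount at r = 0.1704.
D_1 = 10.4062
D_2 = 12.1128
D_3 = 14.0993
Terminal value at t=3: TV = D_4/(r−g) = 14.6914/(0.1704−0.042) = 114.4193
P₀ = 10.4062/(1+0.1704)^1 + 12.1128/(1+0.1704)^2 + 14.0993/(1+0.1704)^3 + 114.4193/(1+0.1704)^3 = 97.8946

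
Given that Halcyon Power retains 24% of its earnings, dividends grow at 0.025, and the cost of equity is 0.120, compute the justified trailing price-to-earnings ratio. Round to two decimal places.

Payout ratio b = 1 − 0.24 = 0.76.
Justified trailing P/E = b(1+g)/(r−g) = 0.76×(1+0.025)/(0.12−0.025) = 8.2000

8.20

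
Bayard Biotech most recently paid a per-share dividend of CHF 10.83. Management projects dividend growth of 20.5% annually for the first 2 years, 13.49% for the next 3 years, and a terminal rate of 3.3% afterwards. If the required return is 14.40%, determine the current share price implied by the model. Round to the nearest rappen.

CHF 168.07

Three-stage DDM. Project D₁…D_5; terminal Gordon value at t=5 with g = 0.033; discount at r = 0.144.
D_1 = 13.0502
D_2 = 15.7254
D_3 = 17.8468
D_4 = 20.2543
D_5 = 22.9866
TV_5 = 23.7452/(0.144−0.033) = 213.9206
P₀ = Σ Dₜ/(1+r)ᵗ + TV_5/(1+r)^5 = 168.0748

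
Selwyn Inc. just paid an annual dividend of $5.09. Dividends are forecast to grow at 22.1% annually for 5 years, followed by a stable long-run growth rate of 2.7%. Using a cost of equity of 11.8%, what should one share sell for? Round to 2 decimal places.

Two-stage DDM. Project D₁…D_5 at 0.221, terminal growth 0.027, discount at r = 0.118.
D_1 = 6.2149
D_2 = 7.5884
D_3 = 9.2654
D_4 = 11.3131
D_5 = 13.8133
Terminal value at t=5: TV = D_6/(r−g) = 14.1862/(0.118−0.027) = 155.8925
P₀ = 6.2149/(1+0.118)^1 + 7.5884/(1+0.118)^2 + 9.2654/(1+0.118)^3 + 11.3131/(1+0.118)^4 + 13.8133/(1+0.118)^5 + 155.8925/(1+0.118)^5 = 122.6616

$122.66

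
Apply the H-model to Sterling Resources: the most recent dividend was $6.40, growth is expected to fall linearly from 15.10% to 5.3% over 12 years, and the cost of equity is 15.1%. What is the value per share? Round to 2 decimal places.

$107.17

H-model: P₀ = D₀[(1+g_L) + H(g_S−g_L)]/(r−g_L), with H = 12/2 = 6.
P₀ = 6.40 × [(1+0.053) + 6×(0.151−0.053)] / (0.151−0.053)
   = 6.40 × 1.6410 / 0.098 = 107.1673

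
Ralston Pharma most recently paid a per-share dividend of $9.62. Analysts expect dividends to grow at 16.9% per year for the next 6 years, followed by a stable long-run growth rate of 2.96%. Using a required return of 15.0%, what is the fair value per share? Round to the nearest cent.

Two-stage DDM. Project D₁…D_6 at 0.169, terminal growth 0.0296, discount at r = 0.15.
D_1 = 11.2458
D_2 = 13.1463
D_3 = 15.3680
D_4 = 17.9652
D_5 = 21.0014
D_6 = 24.5506
Terminal value at t=6: TV = D_7/(r−g) = 25.2773/(0.15−0.0296) = 209.9443
P₀ = 11.2458/(1+0.15)^1 + 13.1463/(1+0.15)^2 + 15.3680/(1+0.15)^3 + 17.9652/(1+0.15)^4 + 21.0014/(1+0.15)^5 + 24.5506/(1+0.15)^6 + 209.9443/(1+0.15)^6 = 151.9159

$151.92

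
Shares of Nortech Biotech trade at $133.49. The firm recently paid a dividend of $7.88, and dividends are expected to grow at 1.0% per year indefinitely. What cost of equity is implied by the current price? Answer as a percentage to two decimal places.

Rearranging the constant-growth DDM: r = D₁/P₀ + g.
D₁ = 7.88 × (1 + 0.01) = 7.9588.
r = 7.9588 / 133.49 + 0.01 = 0.05962 + 0.01 = 0.06962

6.96%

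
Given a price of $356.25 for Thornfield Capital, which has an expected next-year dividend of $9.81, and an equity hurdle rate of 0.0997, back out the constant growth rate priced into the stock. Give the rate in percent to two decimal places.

7.22%

From P₀ = D₁/(r − g), the implied growth is g = r − D₁/P₀.
g = 0.0997 − 9.81/356.25 = 0.0997 − 0.02754 = 0.07216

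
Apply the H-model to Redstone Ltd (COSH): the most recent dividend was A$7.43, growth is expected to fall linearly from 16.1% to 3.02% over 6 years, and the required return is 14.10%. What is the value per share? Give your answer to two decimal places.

H-model: P₀ = D₀[(1+g_L) + H(g_S−g_L)]/(r−g_L), with H = 6/2 = 3.
P₀ = 7.43 × [(1+0.0302) + 3×(0.161−0.0302)] / (0.141−0.0302)
   = 7.43 × 1.4226 / 0.1108 = 95.3964

A$95.40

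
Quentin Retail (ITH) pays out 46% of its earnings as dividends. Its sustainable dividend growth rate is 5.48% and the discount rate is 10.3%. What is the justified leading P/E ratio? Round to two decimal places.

Justified leading P/E = b/(r−g) = 0.46/(0.103−0.0548) = 9.5436

9.54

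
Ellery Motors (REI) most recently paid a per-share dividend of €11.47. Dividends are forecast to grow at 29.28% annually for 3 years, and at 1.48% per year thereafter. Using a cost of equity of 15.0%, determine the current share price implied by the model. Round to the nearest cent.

€166.00

Two-stage DDM. Project D₁…D_3 at 0.2928, terminal growth 0.0148, discount at r = 0.15.
D_1 = 14.8284
D_2 = 19.1702
D_3 = 24.7832
Terminal value at t=3: TV = D_4/(r−g) = 25.1500/(0.15−0.0148) = 186.0207
P₀ = 14.8284/(1+0.15)^1 + 19.1702/(1+0.15)^2 + 24.7832/(1+0.15)^3 + 186.0207/(1+0.15)^3 = 165.9967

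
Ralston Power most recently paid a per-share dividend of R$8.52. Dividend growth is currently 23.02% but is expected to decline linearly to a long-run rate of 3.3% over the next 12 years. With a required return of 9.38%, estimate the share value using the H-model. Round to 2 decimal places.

H-model: P₀ = D₀[(1+g_L) + H(g_S−g_L)]/(r−g_L), with H = 12/2 = 6.
P₀ = 8.52 × [(1+0.033) + 6×(0.2302−0.033)] / (0.0938−0.033)
   = 8.52 × 2.2162 / 0.0608 = 310.5596

R$310.56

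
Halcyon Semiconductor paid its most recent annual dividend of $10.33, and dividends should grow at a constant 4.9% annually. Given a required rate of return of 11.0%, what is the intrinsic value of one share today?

Gordon growth model: P₀ = D₁/(r − g). D₁ = 10.33 × (1 + 0.049) = 10.8362.
P₀ = 10.8362 / (0.11 − 0.049) = 10.8362 / 0.061 = 177.6421

$177.64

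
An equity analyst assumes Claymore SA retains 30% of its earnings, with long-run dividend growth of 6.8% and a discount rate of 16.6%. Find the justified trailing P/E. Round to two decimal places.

Payout ratio b = 1 − 0.30 = 0.70.
Justified trailing P/E = b(1+g)/(r−g) = 0.70×(1+0.068)/(0.166−0.068) = 7.6286

7.63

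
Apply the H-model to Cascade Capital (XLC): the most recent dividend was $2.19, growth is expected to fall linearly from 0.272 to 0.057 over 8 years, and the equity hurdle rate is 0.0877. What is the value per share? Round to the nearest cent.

$136.75

H-model: P₀ = D₀[(1+g_L) + H(g_S−g_L)]/(r−g_L), with H = 8/2 = 4.
P₀ = 2.19 × [(1+0.057) + 4×(0.272−0.057)] / (0.0877−0.057)
   = 2.19 × 1.9170 / 0.0307 = 136.7502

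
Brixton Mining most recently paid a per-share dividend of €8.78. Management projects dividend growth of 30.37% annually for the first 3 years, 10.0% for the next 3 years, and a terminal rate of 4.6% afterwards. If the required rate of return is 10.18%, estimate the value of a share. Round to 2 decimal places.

Three-stage DDM. Project D₁…D_6; terminal Gordon value at t=6 with g = 0.046; discount at r = 0.1018.
D_1 = 11.4465
D_2 = 14.9228
D_3 = 19.4548
D_4 = 21.4003
D_5 = 23.5403
D_6 = 25.8944
TV_6 = 27.0855/(0.1018−0.046) = 485.4037
P₀ = Σ Dₜ/(1+r)ᵗ + TV_6/(1+r)^6 = 352.0427

€352.04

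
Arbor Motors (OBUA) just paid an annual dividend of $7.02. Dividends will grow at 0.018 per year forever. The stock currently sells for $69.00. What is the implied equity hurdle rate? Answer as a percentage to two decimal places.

Rearranging the constant-growth DDM: r = D₁/P₀ + g.
D₁ = 7.02 × (1 + 0.018) = 7.1464.
r = 7.1464 / 69.00 + 0.018 = 0.10357 + 0.018 = 0.12157

12.16%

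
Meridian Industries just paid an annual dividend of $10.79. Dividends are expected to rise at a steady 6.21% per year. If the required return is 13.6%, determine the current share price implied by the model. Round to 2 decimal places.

$155.08

Gordon growth model: P₀ = D₁/(r − g). D₁ = 10.79 × (1 + 0.0621) = 11.4601.
P₀ = 11.4601 / (0.136 − 0.0621) = 11.4601 / 0.0739 = 155.0752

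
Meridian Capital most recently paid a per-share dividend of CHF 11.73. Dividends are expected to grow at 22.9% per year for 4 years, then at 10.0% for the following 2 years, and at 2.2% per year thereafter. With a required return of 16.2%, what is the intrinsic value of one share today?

CHF 177.16

Three-stage DDM. Project D₁…D_6; terminal Gordon value at t=6 with g = 0.022; discount at r = 0.162.
D_1 = 14.4162
D_2 = 17.7175
D_3 = 21.7748
D_4 = 26.7612
D_5 = 29.4373
D_6 = 32.3810
TV_6 = 33.0934/(0.162−0.022) = 236.3817
P₀ = Σ Dₜ/(1+r)ᵗ + TV_6/(1+r)^6 = 177.1573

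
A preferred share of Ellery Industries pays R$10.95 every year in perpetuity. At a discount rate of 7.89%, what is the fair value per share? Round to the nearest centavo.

R$138.78

Zero-growth DDM (perpetuity): P₀ = D/r = 10.95 / 0.0789 = 138.7833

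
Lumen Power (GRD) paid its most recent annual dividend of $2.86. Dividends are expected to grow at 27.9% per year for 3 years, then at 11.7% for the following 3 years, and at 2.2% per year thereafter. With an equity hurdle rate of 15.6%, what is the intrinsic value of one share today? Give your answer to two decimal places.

Three-stage DDM. Project D₁…D_6; terminal Gordon value at t=6 with g = 0.022; discount at r = 0.156.
D_1 = 3.6579
D_2 = 4.6785
D_3 = 5.9838
D_4 = 6.6839
D_5 = 7.4659
D_6 = 8.3394
TV_6 = 8.5229/(0.156−0.022) = 63.6038
P₀ = Σ Dₜ/(1+r)ᵗ + TV_6/(1+r)^6 = 48.0451

$48.05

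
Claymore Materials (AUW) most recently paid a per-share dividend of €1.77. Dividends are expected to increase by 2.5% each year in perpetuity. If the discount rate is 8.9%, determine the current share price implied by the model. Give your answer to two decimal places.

€28.35

Gordon growth model: P₀ = D₁/(r − g). D₁ = 1.77 × (1 + 0.025) = 1.8142.
P₀ = 1.8142 / (0.089 − 0.025) = 1.8142 / 0.064 = 28.3477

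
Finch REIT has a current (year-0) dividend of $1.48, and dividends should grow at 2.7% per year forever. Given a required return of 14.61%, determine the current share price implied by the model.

$12.76

Gordon growth model: P₀ = D₁/(r − g). D₁ = 1.48 × (1 + 0.027) = 1.5200.
P₀ = 1.5200 / (0.1461 − 0.027) = 1.5200 / 0.1191 = 12.7620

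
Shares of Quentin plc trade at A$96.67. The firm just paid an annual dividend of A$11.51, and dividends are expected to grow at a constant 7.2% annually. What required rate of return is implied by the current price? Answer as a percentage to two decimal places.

Rearranging the constant-growth DDM: r = D₁/P₀ + g.
D₁ = 11.51 × (1 + 0.072) = 12.3387.
r = 12.3387 / 96.67 + 0.072 = 0.12764 + 0.072 = 0.19964

19.96%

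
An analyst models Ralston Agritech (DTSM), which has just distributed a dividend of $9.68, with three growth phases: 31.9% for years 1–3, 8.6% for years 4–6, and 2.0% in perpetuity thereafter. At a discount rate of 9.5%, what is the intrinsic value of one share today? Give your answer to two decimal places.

Three-stage DDM. Project D₁…D_6; terminal Gordon value at t=6 with g = 0.02; discount at r = 0.095.
D_1 = 12.7679
D_2 = 16.8409
D_3 = 22.2131
D_4 = 24.1235
D_5 = 26.1981
D_6 = 28.4511
TV_6 = 29.0201/(0.095−0.02) = 386.9351
P₀ = Σ Dₜ/(1+r)ᵗ + TV_6/(1+r)^6 = 317.0182

$317.02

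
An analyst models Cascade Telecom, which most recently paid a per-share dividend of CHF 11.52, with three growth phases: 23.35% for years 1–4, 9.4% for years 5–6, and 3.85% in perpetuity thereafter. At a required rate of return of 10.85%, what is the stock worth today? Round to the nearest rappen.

Three-stage DDM. Project D₁…D_6; terminal Gordon value at t=6 with g = 0.0385; discount at r = 0.1085.
D_1 = 14.2099
D_2 = 17.5279
D_3 = 21.6207
D_4 = 26.6691
D_5 = 29.1760
D_6 = 31.9186
TV_6 = 33.1475/(0.1085−0.0385) = 473.5351
P₀ = Σ Dₜ/(1+r)ᵗ + TV_6/(1+r)^6 = 350.4896

CHF 350.49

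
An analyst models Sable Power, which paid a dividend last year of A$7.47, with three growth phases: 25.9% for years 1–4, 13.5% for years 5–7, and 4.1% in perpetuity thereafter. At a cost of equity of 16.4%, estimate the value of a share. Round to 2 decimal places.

A$145.88

Three-stage DDM. Project D₁…D_7; terminal Gordon value at t=7 with g = 0.041; discount at r = 0.164.
D_1 = 9.4047
D_2 = 11.8406
D_3 = 14.9073
D_4 = 18.7682
D_5 = 21.3020
D_6 = 24.1777
D_7 = 27.4417
TV_7 = 28.5668/(0.164−0.041) = 232.2505
P₀ = Σ Dₜ/(1+r)ᵗ + TV_7/(1+r)^7 = 145.8837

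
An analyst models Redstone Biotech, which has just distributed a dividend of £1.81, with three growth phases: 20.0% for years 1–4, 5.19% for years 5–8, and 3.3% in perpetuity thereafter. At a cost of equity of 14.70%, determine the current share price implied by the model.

£29.03

Three-stage DDM. Project D₁…D_8; terminal Gordon value at t=8 with g = 0.033; discount at r = 0.147.
D_1 = 2.1720
D_2 = 2.6064
D_3 = 3.1277
D_4 = 3.7532
D_5 = 3.9480
D_6 = 4.1529
D_7 = 4.3684
D_8 = 4.5952
TV_8 = 4.7468/(0.147−0.033) = 41.6387
P₀ = Σ Dₜ/(1+r)ᵗ + TV_8/(1+r)^8 = 29.0340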